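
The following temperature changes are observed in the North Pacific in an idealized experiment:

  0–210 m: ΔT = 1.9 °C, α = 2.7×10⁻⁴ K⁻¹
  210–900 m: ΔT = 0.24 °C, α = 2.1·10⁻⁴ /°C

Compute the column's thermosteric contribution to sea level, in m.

Layer 1: 2.7×10⁻⁴ × 210 × 1.9 = 0.10773 m
690 × 0.24 × 2.1×10⁻⁴ = 0.034776 m
Δh = 0.10773 + 0.034776 = 0.142506 m

0.14 m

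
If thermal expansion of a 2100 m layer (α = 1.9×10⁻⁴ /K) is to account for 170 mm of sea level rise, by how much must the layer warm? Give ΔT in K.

ΔT = Δh/(αH) = 0.17 / (1.9×10⁻⁴ × 2100) ≈ 0.4261 K

ΔT ≈ 0.43 K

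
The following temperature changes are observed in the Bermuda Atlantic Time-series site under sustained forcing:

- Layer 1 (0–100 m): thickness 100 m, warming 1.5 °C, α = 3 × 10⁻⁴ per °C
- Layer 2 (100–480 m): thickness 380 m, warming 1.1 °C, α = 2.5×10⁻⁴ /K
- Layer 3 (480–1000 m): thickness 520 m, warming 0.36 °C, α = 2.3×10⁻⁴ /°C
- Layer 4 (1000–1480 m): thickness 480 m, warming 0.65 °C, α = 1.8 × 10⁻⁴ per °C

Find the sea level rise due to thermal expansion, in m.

3×10⁻⁴ × 100 × 1.5 = 0.04500 m
Layer 2: 2.5×10⁻⁴ × 1.1 × 380 = 0.10450 m
480–1000 m: 520 × 2.3×10⁻⁴ × 0.36 = 0.043056 m
1000–1480 m: 1.8×10⁻⁴ × 480 × 0.65 = 0.05616 m
Δh = 0.04500 + 0.10450 + 0.043056 + 0.05616 = 0.248716 m

0.249 m of thermosteric rise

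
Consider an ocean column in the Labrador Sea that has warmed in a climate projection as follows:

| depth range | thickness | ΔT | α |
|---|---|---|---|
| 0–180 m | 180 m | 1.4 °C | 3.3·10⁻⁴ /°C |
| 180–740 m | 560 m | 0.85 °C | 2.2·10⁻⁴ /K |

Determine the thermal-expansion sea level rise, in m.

Layer 1: 3.3×10⁻⁴ × 180 × 1.4 = 0.08316 m
2.2×10⁻⁴ × 560 × 0.85 = 0.10472 m
Δh = 0.08316 + 0.10472 = 0.18788 m

about 0.19 m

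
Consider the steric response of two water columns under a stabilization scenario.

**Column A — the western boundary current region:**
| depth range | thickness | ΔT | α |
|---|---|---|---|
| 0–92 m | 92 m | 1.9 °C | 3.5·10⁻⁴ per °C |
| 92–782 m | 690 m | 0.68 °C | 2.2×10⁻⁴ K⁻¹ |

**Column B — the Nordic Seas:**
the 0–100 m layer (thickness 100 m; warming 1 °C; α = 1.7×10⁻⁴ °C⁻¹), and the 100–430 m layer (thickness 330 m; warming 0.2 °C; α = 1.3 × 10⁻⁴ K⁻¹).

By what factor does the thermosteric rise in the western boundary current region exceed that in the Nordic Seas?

6.43

A Layer 1: 92 × 3.5×10⁻⁴ × 1.9 = 0.06118 m
A Layer 2: 0.68 × 690 × 2.2×10⁻⁴ = 0.103224 m
A total: 0.164404 m
B Layer 1: 1 × 100 × 1.7×10⁻⁴ = 0.01700 m
B Layer 2: 330 × 1.3×10⁻⁴ × 0.2 = 0.00858 m
B total: 0.02558 m
Ratio: 0.164404 / 0.02558 ≈ 6.427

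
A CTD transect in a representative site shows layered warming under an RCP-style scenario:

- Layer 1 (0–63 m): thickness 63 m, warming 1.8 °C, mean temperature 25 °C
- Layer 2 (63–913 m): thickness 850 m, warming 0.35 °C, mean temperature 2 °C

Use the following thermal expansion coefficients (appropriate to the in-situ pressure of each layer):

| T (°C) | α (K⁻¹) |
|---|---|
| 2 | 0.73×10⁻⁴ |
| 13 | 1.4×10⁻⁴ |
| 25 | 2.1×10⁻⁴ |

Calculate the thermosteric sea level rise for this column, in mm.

46 mm of thermosteric rise

Layer 1 at 25 °C → α = 2.1×10⁻⁴ K⁻¹
Layer 2 at 2 °C → α = 0.73×10⁻⁴ K⁻¹
Layer 1: 1.8 × 2.1×10⁻⁴ × 63 = 0.023814 m
63–913 m: 0.35 × 850 × 0.73×10⁻⁴ = 0.0217175 m
Δh = 0.023814 + 0.0217175 = 0.0455315 m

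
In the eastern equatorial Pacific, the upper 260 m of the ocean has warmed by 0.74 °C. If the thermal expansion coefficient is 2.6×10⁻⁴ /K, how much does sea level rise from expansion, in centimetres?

Δh = αΔT·H = 2.6×10⁻⁴ × 0.74 × 260 = 0.050024 m

5.00 cm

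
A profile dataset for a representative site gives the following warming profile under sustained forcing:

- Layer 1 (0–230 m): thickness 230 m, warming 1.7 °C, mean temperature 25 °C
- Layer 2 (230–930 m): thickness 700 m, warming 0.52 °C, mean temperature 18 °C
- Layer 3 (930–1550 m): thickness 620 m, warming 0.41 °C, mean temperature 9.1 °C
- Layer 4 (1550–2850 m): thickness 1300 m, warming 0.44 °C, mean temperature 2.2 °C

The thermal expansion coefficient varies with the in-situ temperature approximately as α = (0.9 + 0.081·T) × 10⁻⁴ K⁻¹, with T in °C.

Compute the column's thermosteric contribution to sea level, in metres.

Layer 1: α = (0.9 + 0.081×25)×10⁻⁴ = 2.925×10⁻⁴ K⁻¹
Layer 2: α = (0.9 + 0.081×18)×10⁻⁴ = 2.358×10⁻⁴ K⁻¹
Layer 3: α = (0.9 + 0.081×9.1)×10⁻⁴ = 1.6371×10⁻⁴ K⁻¹
Layer 4: α = (0.9 + 0.081×2.2)×10⁻⁴ = 1.0782×10⁻⁴ K⁻¹
Layer 1: 230 × 1.7 × 2.925×10⁻⁴ = 0.1143675 m
700 × 2.358×10⁻⁴ × 0.52 = 0.0858312 m
1.6371×10⁻⁴ × 620 × 0.41 = 0.041615082 m
Layer 4: 0.44 × 1300 × 1.0782×10⁻⁴ = 0.06167304 m
Δh = 0.1143675 + 0.0858312 + 0.041615082 + 0.06167304 = 0.303486822 m ≈ 0.303 m

0.303 m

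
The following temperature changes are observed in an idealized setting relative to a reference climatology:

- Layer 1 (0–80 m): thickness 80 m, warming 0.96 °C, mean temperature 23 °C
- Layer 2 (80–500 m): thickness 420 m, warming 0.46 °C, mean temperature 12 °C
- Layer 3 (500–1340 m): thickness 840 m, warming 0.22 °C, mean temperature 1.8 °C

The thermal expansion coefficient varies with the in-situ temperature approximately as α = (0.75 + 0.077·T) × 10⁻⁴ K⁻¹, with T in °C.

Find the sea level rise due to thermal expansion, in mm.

Layer 1: α = (0.75 + 0.077×23)×10⁻⁴ = 2.521×10⁻⁴ K⁻¹
Layer 2: α = (0.75 + 0.077×12)×10⁻⁴ = 1.674×10⁻⁴ K⁻¹
Layer 3: α = (0.75 + 0.077×1.8)×10⁻⁴ = 0.8886×10⁻⁴ K⁻¹
Layer 1: 80 × 2.521×10⁻⁴ × 0.96 = 0.01936128 m
Layer 2: 420 × 1.674×10⁻⁴ × 0.46 = 0.03234168 m
Layer 3: 0.8886×10⁻⁴ × 0.22 × 840 = 0.016421328 m
Δh = 0.01936128 + 0.03234168 + 0.016421328 = 0.068124288 m

Δh = 68.1 mm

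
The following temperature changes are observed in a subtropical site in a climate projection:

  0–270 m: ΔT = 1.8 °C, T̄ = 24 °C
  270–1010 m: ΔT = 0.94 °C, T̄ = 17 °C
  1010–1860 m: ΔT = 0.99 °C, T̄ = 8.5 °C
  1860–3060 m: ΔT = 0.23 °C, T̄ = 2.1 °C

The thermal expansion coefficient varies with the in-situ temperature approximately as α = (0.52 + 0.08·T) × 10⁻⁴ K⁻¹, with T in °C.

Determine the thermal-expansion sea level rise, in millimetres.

Layer 1: α = (0.52 + 0.08×24)×10⁻⁴ = 2.44×10⁻⁴ K⁻¹
Layer 2: α = (0.52 + 0.08×17)×10⁻⁴ = 1.88×10⁻⁴ K⁻¹
Layer 3: α = (0.52 + 0.08×8.5)×10⁻⁴ = 1.2×10⁻⁴ K⁻¹
Layer 4: α = (0.52 + 0.08×2.1)×10⁻⁴ = 0.688×10⁻⁴ K⁻¹
Layer 1: 1.8 × 2.44×10⁻⁴ × 270 = 0.118584 m
270–1010 m: 0.94 × 740 × 1.88×10⁻⁴ = 0.1307728 m
Layer 3: 850 × 1.2×10⁻⁴ × 0.99 = 0.10098 m
1860–3060 m: 0.23 × 0.688×10⁻⁴ × 1200 = 0.0189888 m
Δh = 0.118584 + 0.1307728 + 0.10098 + 0.0189888 = 0.3693256 m

369 mm of thermosteric rise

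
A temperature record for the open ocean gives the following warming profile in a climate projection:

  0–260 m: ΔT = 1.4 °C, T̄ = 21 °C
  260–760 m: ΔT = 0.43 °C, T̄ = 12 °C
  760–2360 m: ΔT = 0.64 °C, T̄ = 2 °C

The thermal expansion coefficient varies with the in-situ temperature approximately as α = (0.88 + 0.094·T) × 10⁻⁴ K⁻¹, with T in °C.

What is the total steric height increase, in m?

0.26 m of thermosteric rise

Layer 1: α = (0.88 + 0.094×21)×10⁻⁴ = 2.854×10⁻⁴ K⁻¹
Layer 2: α = (0.88 + 0.094×12)×10⁻⁴ = 2.008×10⁻⁴ K⁻¹
Layer 3: α = (0.88 + 0.094×2)×10⁻⁴ = 1.068×10⁻⁴ K⁻¹
2.854×10⁻⁴ × 1.4 × 260 = 0.1038856 m
Layer 2: 500 × 2.008×10⁻⁴ × 0.43 = 0.043172 m
760–2360 m: 0.64 × 1.068×10⁻⁴ × 1600 = 0.1093632 m
Δh = 0.1038856 + 0.043172 + 0.1093632 = 0.2564208 m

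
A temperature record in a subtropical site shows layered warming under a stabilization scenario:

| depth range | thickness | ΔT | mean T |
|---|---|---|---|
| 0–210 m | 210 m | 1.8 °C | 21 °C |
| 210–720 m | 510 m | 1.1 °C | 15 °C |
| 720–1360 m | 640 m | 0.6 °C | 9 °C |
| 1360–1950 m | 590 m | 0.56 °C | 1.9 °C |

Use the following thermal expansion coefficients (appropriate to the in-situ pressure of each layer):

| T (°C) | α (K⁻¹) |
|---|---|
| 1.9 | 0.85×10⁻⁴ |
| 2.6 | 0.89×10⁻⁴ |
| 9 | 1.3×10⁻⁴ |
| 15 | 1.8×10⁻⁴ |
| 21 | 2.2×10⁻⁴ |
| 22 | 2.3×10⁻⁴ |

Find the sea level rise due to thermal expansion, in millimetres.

Layer 1 at 21 °C → α = 2.2×10⁻⁴ K⁻¹
Layer 2 at 15 °C → α = 1.8×10⁻⁴ K⁻¹
Layer 3 at 9 °C → α = 1.3×10⁻⁴ K⁻¹
Layer 4 at 1.9 °C → α = 0.85×10⁻⁴ K⁻¹
0–210 m: 2.2×10⁻⁴ × 210 × 1.8 = 0.08316 m
510 × 1.8×10⁻⁴ × 1.1 = 0.10098 m
1.3×10⁻⁴ × 640 × 0.6 = 0.04992 m
Layer 4: 0.85×10⁻⁴ × 0.56 × 590 = 0.028084 m
Δh = 0.08316 + 0.10098 + 0.04992 + 0.028084 = 0.262144 m

262 mm of thermosteric rise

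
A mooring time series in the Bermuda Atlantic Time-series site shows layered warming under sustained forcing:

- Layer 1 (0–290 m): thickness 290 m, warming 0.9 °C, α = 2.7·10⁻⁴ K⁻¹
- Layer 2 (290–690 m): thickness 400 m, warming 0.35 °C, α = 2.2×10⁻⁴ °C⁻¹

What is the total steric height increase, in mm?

Layer 1: 0.9 × 2.7×10⁻⁴ × 290 = 0.07047 m
Layer 2: 0.35 × 2.2×10⁻⁴ × 400 = 0.03080 m
Δh = 0.07047 + 0.03080 = 0.10127 m

Δh ≈ 101 mm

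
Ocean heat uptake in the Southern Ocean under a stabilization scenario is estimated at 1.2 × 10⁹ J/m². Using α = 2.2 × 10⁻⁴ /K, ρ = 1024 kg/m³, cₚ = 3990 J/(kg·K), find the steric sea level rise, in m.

about 0.0646 m

Δh = αQ/(ρcₚ) = 2.2×10⁻⁴ × 1.2×10⁹ / (1024 × 3990) ≈ 0.064615 m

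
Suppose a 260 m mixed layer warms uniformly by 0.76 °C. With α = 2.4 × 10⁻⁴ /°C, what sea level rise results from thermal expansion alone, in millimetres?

Δh = αΔT·H = 2.4×10⁻⁴ × 0.76 × 260 = 0.047424 m

47.4 mm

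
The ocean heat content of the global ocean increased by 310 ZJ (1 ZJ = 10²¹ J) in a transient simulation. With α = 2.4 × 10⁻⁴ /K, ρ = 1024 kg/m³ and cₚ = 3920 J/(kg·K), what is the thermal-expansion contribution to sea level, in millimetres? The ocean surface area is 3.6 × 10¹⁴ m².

Per unit area: Q = 310×10²¹ / (3.6×10¹⁴) ≈ 8.611×10⁸ J/m²
Δh = αQ/(ρcₚ) = 2.4×10⁻⁴ × 8.611×10⁸ / (1024 × 3920) ≈ 0.051485 m

about 51.5 mm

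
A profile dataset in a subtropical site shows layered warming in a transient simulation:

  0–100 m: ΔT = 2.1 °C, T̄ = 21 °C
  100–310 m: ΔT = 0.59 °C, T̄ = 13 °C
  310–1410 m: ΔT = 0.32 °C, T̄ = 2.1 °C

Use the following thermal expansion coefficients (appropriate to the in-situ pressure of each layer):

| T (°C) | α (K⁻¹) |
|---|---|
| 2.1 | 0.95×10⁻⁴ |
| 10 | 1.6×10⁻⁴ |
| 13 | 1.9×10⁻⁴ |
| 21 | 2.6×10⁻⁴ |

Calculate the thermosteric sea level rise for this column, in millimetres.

Layer 1 at 21 °C → α = 2.6×10⁻⁴ K⁻¹
Layer 2 at 13 °C → α = 1.9×10⁻⁴ K⁻¹
Layer 3 at 2.1 °C → α = 0.95×10⁻⁴ K⁻¹
100 × 2.6×10⁻⁴ × 2.1 = 0.05460 m
100–310 m: 1.9×10⁻⁴ × 0.59 × 210 = 0.023541 m
Layer 3: 0.32 × 0.95×10⁻⁴ × 1100 = 0.03344 m
Δh = 0.05460 + 0.023541 + 0.03344 = 0.111581 m ≈ 110 mm

Δh ≈ 110 mm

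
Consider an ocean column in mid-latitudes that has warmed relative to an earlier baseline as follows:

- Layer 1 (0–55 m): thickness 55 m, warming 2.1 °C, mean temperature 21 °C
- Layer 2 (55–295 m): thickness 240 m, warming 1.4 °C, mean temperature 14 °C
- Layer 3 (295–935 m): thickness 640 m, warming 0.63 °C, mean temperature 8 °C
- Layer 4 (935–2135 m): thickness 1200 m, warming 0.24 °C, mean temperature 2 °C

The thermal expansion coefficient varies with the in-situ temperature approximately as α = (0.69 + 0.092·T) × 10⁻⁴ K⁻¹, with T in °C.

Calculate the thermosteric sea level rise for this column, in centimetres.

Layer 1: α = (0.69 + 0.092×21)×10⁻⁴ = 2.622×10⁻⁴ K⁻¹
Layer 2: α = (0.69 + 0.092×14)×10⁻⁴ = 1.978×10⁻⁴ K⁻¹
Layer 3: α = (0.69 + 0.092×8)×10⁻⁴ = 1.426×10⁻⁴ K⁻¹
Layer 4: α = (0.69 + 0.092×2)×10⁻⁴ = 0.874×10⁻⁴ K⁻¹
0–55 m: 55 × 2.622×10⁻⁴ × 2.1 = 0.0302841 m
55–295 m: 1.978×10⁻⁴ × 240 × 1.4 = 0.0664608 m
Layer 3: 1.426×10⁻⁴ × 0.63 × 640 = 0.05749632 m
Layer 4: 0.24 × 1200 × 0.874×10⁻⁴ = 0.0251712 m
Δh = 0.0302841 + 0.0664608 + 0.05749632 + 0.0251712 = 0.17941242 m ≈ 18 cm

Δh ≈ 18 cm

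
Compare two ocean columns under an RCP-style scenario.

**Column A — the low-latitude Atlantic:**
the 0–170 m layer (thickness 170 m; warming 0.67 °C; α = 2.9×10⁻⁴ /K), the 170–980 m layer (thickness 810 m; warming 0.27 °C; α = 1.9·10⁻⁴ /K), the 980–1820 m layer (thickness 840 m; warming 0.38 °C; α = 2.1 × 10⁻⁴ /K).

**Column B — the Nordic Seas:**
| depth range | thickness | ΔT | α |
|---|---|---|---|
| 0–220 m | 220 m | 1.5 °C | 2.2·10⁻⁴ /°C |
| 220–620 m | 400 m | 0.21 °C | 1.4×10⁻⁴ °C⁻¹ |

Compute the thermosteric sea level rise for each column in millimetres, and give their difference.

A: 142 mm; B: 84.4 mm; difference 57.3 mm

A 0–170 m: 2.9×10⁻⁴ × 170 × 0.67 = 0.033031 m
A 170–980 m: 0.27 × 810 × 1.9×10⁻⁴ = 0.041553 m
A 980–1820 m: 2.1×10⁻⁴ × 840 × 0.38 = 0.067032 m
A total: 0.141616 m
B 0–220 m: 220 × 1.5 × 2.2×10⁻⁴ = 0.07260 m
B Layer 2: 400 × 1.4×10⁻⁴ × 0.21 = 0.01176 m
B total: 0.08436 m
Difference: 0.141616 − 0.08436 = 0.057256 m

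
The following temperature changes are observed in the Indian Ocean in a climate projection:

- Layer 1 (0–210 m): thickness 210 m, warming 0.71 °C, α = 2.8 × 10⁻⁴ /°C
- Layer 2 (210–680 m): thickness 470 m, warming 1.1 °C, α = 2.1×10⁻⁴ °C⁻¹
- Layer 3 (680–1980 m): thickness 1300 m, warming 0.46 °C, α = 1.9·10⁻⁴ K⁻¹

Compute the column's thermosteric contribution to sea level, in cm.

26 cm

Layer 1: 2.8×10⁻⁴ × 210 × 0.71 = 0.041748 m
Layer 2: 470 × 1.1 × 2.1×10⁻⁴ = 0.10857 m
680–1980 m: 0.46 × 1.9×10⁻⁴ × 1300 = 0.11362 m
Δh = 0.041748 + 0.10857 + 0.11362 = 0.263938 m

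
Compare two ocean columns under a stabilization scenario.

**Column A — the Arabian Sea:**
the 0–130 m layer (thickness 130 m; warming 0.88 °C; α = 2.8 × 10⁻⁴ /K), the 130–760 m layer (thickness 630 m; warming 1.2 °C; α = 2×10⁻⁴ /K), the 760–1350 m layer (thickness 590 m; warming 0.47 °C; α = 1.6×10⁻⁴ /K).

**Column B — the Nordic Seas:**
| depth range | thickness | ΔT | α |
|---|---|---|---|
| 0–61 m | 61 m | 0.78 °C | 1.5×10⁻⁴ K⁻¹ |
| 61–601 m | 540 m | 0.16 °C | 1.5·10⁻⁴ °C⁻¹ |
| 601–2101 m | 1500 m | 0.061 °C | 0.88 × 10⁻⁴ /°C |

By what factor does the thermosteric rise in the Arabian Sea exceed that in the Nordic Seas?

A Layer 1: 0.88 × 2.8×10⁻⁴ × 130 = 0.032032 m
A 630 × 2×10⁻⁴ × 1.2 = 0.15120 m
A Layer 3: 0.47 × 1.6×10⁻⁴ × 590 = 0.044368 m
A total: 0.22760 m
B 0–61 m: 61 × 0.78 × 1.5×10⁻⁴ = 0.007137 m
B 61–601 m: 1.5×10⁻⁴ × 540 × 0.16 = 0.01296 m
B 601–2101 m: 0.061 × 1500 × 0.88×10⁻⁴ = 0.008052 m
B total: 0.028149 m
Ratio: 0.22760 / 0.028149 ≈ 8.086

8.1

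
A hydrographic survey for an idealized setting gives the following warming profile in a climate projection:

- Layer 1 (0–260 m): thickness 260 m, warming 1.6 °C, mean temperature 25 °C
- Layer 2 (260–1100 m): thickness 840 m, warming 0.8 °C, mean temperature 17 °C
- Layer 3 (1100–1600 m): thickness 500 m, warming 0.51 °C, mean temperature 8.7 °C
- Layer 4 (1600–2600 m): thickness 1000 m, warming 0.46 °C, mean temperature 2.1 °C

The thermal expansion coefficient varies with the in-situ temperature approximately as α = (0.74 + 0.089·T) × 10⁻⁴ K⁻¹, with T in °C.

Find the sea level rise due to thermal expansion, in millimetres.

Layer 1: α = (0.74 + 0.089×25)×10⁻⁴ = 2.965×10⁻⁴ K⁻¹
Layer 2: α = (0.74 + 0.089×17)×10⁻⁴ = 2.253×10⁻⁴ K⁻¹
Layer 3: α = (0.74 + 0.089×8.7)×10⁻⁴ = 1.5143×10⁻⁴ K⁻¹
Layer 4: α = (0.74 + 0.089×2.1)×10⁻⁴ = 0.9269×10⁻⁴ K⁻¹
0–260 m: 1.6 × 260 × 2.965×10⁻⁴ = 0.123344 m
Layer 2: 0.8 × 2.253×10⁻⁴ × 840 = 0.1514016 m
1.5143×10⁻⁴ × 0.51 × 500 = 0.03861465 m
1600–2600 m: 1000 × 0.46 × 0.9269×10⁻⁴ = 0.0426374 m
Δh = 0.123344 + 0.1514016 + 0.03861465 + 0.0426374 = 0.35599765 m

Δh = 360 mm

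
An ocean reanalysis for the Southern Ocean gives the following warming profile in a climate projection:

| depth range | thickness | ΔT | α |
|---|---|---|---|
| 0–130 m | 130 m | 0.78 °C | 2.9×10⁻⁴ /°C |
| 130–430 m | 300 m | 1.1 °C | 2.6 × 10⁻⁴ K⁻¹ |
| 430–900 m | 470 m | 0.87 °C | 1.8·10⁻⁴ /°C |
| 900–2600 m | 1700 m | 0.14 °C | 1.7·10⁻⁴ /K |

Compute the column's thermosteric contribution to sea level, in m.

0–130 m: 0.78 × 130 × 2.9×10⁻⁴ = 0.029406 m
2.6×10⁻⁴ × 300 × 1.1 = 0.08580 m
Layer 3: 0.87 × 1.8×10⁻⁴ × 470 = 0.073602 m
900–2600 m: 1700 × 0.14 × 1.7×10⁻⁴ = 0.04046 m
Δh = 0.029406 + 0.08580 + 0.073602 + 0.04046 = 0.229268 m

0.23 m of thermosteric rise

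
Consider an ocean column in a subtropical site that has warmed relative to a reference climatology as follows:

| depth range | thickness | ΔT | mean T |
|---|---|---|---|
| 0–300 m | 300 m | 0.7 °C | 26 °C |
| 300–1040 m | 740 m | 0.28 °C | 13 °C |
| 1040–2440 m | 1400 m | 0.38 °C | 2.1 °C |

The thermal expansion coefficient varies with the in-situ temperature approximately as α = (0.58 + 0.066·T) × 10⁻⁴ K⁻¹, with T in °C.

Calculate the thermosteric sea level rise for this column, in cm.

11.6 cm of thermosteric rise

Layer 1: α = (0.58 + 0.066×26)×10⁻⁴ = 2.296×10⁻⁴ K⁻¹
Layer 2: α = (0.58 + 0.066×13)×10⁻⁴ = 1.438×10⁻⁴ K⁻¹
Layer 3: α = (0.58 + 0.066×2.1)×10⁻⁴ = 0.7186×10⁻⁴ K⁻¹
Layer 1: 0.7 × 300 × 2.296×10⁻⁴ = 0.048216 m
740 × 0.28 × 1.438×10⁻⁴ = 0.02979536 m
0.7186×10⁻⁴ × 1400 × 0.38 = 0.03822952 m
Δh = 0.048216 + 0.02979536 + 0.03822952 = 0.11624088 m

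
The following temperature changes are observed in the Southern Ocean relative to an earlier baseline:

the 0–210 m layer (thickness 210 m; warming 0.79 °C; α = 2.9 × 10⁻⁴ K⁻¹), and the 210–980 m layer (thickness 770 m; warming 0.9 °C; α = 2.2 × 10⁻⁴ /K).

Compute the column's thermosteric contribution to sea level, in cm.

20.1 cm of thermosteric rise

Layer 1: 2.9×10⁻⁴ × 210 × 0.79 = 0.048111 m
Layer 2: 770 × 2.2×10⁻⁴ × 0.9 = 0.15246 m
Δh = 0.048111 + 0.15246 = 0.200571 m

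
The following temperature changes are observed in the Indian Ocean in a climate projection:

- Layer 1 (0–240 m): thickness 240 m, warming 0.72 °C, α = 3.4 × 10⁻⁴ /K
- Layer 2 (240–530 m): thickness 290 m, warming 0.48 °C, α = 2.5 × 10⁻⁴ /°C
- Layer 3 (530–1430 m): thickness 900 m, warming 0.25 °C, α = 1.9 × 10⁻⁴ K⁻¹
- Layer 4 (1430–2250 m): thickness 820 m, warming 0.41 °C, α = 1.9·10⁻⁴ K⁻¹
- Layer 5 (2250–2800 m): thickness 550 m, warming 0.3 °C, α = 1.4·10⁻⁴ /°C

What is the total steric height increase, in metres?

3.4×10⁻⁴ × 0.72 × 240 = 0.058752 m
240–530 m: 290 × 0.48 × 2.5×10⁻⁴ = 0.03480 m
530–1430 m: 0.25 × 900 × 1.9×10⁻⁴ = 0.04275 m
1.9×10⁻⁴ × 0.41 × 820 = 0.063878 m
550 × 1.4×10⁻⁴ × 0.3 = 0.02310 m
Δh = 0.058752 + 0.03480 + 0.04275 + 0.063878 + 0.02310 = 0.22328 m ≈ 0.223 m

Δh = 0.223 m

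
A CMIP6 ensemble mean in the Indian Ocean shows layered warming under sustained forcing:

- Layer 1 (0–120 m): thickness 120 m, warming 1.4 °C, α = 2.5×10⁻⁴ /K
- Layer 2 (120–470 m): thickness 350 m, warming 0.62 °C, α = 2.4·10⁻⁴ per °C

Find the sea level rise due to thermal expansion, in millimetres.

Δh ≈ 94 mm

Layer 1: 1.4 × 120 × 2.5×10⁻⁴ = 0.04200 m
120–470 m: 0.62 × 2.4×10⁻⁴ × 350 = 0.05208 m
Δh = 0.04200 + 0.05208 = 0.09408 m ≈ 94 mm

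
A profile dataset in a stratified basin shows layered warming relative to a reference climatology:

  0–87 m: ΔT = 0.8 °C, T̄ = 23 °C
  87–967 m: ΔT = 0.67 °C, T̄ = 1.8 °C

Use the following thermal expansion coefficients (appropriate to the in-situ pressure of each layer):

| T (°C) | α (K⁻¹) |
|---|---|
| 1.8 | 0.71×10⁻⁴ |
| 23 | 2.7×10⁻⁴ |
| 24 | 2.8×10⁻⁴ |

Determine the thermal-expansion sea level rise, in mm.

Δh ≈ 60.7 mm

Layer 1 at 23 °C → α = 2.7×10⁻⁴ K⁻¹
Layer 2 at 1.8 °C → α = 0.71×10⁻⁴ K⁻¹
0–87 m: 2.7×10⁻⁴ × 0.8 × 87 = 0.018792 m
87–967 m: 0.71×10⁻⁴ × 0.67 × 880 = 0.0418616 m
Δh = 0.018792 + 0.0418616 = 0.0606536 m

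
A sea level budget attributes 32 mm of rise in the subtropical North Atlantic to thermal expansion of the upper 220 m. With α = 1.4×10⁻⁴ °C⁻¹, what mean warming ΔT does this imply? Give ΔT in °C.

about 1.0 °C

ΔT = Δh/(αH) = 0.032 / (1.4×10⁻⁴ × 220) ≈ 1.039 °C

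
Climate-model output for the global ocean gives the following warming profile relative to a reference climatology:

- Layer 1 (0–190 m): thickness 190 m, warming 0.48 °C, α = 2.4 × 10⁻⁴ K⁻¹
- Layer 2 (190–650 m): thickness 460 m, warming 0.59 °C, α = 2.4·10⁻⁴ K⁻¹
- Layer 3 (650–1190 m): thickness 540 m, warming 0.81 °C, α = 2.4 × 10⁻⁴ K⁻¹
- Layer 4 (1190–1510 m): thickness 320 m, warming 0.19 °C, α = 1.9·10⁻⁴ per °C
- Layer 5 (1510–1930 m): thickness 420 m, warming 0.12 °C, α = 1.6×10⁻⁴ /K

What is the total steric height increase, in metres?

0.212 m

0–190 m: 0.48 × 2.4×10⁻⁴ × 190 = 0.021888 m
460 × 2.4×10⁻⁴ × 0.59 = 0.065136 m
650–1190 m: 2.4×10⁻⁴ × 0.81 × 540 = 0.104976 m
320 × 0.19 × 1.9×10⁻⁴ = 0.011552 m
1510–1930 m: 0.12 × 1.6×10⁻⁴ × 420 = 0.008064 m
Δh = 0.021888 + 0.065136 + 0.104976 + 0.011552 + 0.008064 = 0.211616 m ≈ 0.212 m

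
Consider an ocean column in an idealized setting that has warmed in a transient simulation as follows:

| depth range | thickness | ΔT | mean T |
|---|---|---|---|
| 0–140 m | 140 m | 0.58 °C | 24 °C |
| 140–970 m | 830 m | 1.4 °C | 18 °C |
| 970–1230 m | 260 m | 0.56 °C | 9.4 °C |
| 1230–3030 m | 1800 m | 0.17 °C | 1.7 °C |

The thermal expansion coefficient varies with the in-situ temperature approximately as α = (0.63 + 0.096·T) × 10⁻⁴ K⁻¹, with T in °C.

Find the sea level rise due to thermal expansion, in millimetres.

344 mm of thermosteric rise

Layer 1: α = (0.63 + 0.096×24)×10⁻⁴ = 2.934×10⁻⁴ K⁻¹
Layer 2: α = (0.63 + 0.096×18)×10⁻⁴ = 2.358×10⁻⁴ K⁻¹
Layer 3: α = (0.63 + 0.096×9.4)×10⁻⁴ = 1.5324×10⁻⁴ K⁻¹
Layer 4: α = (0.63 + 0.096×1.7)×10⁻⁴ = 0.7932×10⁻⁴ K⁻¹
0–140 m: 0.58 × 2.934×10⁻⁴ × 140 = 0.02382408 m
140–970 m: 830 × 1.4 × 2.358×10⁻⁴ = 0.2739996 m
Layer 3: 260 × 0.56 × 1.5324×10⁻⁴ = 0.022311744 m
Layer 4: 0.17 × 0.7932×10⁻⁴ × 1800 = 0.02427192 m
Δh = 0.02382408 + 0.2739996 + 0.022311744 + 0.02427192 = 0.344407344 m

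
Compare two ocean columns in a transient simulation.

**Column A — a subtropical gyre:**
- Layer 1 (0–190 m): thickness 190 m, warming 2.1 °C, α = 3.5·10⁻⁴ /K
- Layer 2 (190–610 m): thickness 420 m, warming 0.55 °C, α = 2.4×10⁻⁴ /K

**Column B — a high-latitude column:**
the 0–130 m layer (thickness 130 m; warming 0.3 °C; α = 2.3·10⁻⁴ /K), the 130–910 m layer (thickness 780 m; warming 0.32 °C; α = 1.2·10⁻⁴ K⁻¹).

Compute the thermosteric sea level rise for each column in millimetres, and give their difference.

Δh_A ≈ 200 mm, Δh_B ≈ 39 mm; difference ≈ 160 mm

A Layer 1: 3.5×10⁻⁴ × 190 × 2.1 = 0.13965 m
A 190–610 m: 420 × 0.55 × 2.4×10⁻⁴ = 0.05544 m
A total: 0.19509 m
B 0.3 × 130 × 2.3×10⁻⁴ = 0.00897 m
B 0.32 × 780 × 1.2×10⁻⁴ = 0.029952 m
B total: 0.038922 m
Difference: 0.19509 − 0.038922 = 0.156168 m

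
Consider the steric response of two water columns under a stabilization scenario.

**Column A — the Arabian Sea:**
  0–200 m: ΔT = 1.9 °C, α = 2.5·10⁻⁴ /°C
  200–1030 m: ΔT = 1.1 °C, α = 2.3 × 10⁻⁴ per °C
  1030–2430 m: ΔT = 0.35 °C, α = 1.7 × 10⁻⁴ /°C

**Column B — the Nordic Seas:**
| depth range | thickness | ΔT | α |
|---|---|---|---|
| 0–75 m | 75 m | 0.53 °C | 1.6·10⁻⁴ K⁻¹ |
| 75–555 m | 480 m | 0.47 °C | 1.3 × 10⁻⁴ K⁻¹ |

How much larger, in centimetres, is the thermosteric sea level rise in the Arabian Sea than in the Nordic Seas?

A 0–200 m: 200 × 1.9 × 2.5×10⁻⁴ = 0.09500 m
A 200–1030 m: 2.3×10⁻⁴ × 830 × 1.1 = 0.20999 m
A Layer 3: 1.7×10⁻⁴ × 1400 × 0.35 = 0.08330 m
A total: 0.38829 m
B 75 × 0.53 × 1.6×10⁻⁴ = 0.00636 m
B 480 × 0.47 × 1.3×10⁻⁴ = 0.029328 m
B total: 0.035688 m
Difference: 0.38829 − 0.035688 = 0.352602 m

Δh_A − Δh_B ≈ 35 cm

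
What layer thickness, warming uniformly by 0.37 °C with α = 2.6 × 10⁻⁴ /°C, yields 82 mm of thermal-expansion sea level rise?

H ≈ 850 m

H = Δh/(αΔT) = 0.082 / (2.6×10⁻⁴ × 0.37) ≈ 852.4 m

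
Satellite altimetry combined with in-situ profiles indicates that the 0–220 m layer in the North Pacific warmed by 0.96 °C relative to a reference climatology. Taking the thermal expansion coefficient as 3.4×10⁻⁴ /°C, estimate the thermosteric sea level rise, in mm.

Δh = αΔT·H = 3.4×10⁻⁴ × 0.96 × 220 = 0.071808 m

71.8 mm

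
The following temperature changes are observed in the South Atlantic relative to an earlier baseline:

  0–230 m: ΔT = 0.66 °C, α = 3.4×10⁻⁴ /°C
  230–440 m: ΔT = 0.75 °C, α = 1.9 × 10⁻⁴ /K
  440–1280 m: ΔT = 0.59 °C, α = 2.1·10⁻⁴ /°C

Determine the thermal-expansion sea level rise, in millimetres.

0–230 m: 3.4×10⁻⁴ × 0.66 × 230 = 0.051612 m
230–440 m: 0.75 × 1.9×10⁻⁴ × 210 = 0.029925 m
440–1280 m: 0.59 × 840 × 2.1×10⁻⁴ = 0.104076 m
Δh = 0.051612 + 0.029925 + 0.104076 = 0.185613 m

Δh ≈ 190 mm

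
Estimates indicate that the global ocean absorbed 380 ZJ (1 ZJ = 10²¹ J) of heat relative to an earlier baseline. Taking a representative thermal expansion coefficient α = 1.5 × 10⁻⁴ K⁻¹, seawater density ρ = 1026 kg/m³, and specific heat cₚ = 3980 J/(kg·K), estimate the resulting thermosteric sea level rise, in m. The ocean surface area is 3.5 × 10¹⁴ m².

Per unit area: Q = 380×10²¹ / (3.5×10¹⁴) ≈ 1.086×10⁹ J/m²
Δh = αQ/(ρcₚ) = 1.5×10⁻⁴ × 1.086×10⁹ / (1026 × 3980) ≈ 0.039892 m

about 0.040 m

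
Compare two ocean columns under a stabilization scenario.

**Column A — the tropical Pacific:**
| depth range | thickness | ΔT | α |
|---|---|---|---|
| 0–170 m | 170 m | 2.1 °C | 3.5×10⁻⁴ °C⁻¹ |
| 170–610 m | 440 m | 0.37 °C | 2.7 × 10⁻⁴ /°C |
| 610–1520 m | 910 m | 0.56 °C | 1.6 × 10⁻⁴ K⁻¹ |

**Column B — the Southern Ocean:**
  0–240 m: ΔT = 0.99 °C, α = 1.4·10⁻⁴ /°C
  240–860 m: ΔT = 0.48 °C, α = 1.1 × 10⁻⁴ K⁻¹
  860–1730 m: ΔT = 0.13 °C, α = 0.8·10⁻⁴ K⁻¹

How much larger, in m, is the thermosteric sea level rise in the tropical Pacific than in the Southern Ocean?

0.18 m larger

A Layer 1: 3.5×10⁻⁴ × 2.1 × 170 = 0.12495 m
A 170–610 m: 0.37 × 2.7×10⁻⁴ × 440 = 0.043956 m
A Layer 3: 0.56 × 1.6×10⁻⁴ × 910 = 0.081536 m
A total: 0.250442 m
B Layer 1: 240 × 1.4×10⁻⁴ × 0.99 = 0.033264 m
B 1.1×10⁻⁴ × 620 × 0.48 = 0.032736 m
B 0.8×10⁻⁴ × 0.13 × 870 = 0.009048 m
B total: 0.075048 m
Difference: 0.250442 − 0.075048 = 0.175394 m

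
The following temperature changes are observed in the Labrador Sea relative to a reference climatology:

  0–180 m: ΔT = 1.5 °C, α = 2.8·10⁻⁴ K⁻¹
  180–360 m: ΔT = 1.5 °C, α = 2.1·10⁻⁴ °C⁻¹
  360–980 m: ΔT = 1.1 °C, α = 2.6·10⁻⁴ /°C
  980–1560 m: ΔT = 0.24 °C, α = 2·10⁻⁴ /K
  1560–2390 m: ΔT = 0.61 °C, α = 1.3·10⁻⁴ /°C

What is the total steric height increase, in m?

Δh ≈ 0.40 m

Layer 1: 2.8×10⁻⁴ × 180 × 1.5 = 0.07560 m
180 × 2.1×10⁻⁴ × 1.5 = 0.05670 m
360–980 m: 1.1 × 620 × 2.6×10⁻⁴ = 0.17732 m
Layer 4: 0.24 × 580 × 2×10⁻⁴ = 0.02784 m
Layer 5: 830 × 0.61 × 1.3×10⁻⁴ = 0.065819 m
Δh = 0.07560 + 0.05670 + 0.17732 + 0.02784 + 0.065819 = 0.403279 m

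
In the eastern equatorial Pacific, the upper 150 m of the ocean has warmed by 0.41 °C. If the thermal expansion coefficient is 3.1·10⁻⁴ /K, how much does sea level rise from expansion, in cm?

1.91 cm

Δh = αΔT·H = 3.1×10⁻⁴ × 0.41 × 150 = 0.019065 m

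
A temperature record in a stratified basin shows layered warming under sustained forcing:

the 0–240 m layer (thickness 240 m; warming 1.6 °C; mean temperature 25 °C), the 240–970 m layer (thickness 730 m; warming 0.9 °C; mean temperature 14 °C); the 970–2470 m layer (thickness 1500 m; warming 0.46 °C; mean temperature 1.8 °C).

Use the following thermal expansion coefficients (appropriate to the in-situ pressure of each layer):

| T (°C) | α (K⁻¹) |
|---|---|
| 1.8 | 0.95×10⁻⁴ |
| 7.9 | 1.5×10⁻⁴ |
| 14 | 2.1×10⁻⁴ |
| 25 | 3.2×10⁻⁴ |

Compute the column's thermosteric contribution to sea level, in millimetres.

Layer 1 at 25 °C → α = 3.2×10⁻⁴ K⁻¹
Layer 2 at 14 °C → α = 2.1×10⁻⁴ K⁻¹
Layer 3 at 1.8 °C → α = 0.95×10⁻⁴ K⁻¹
1.6 × 240 × 3.2×10⁻⁴ = 0.12288 m
0.9 × 730 × 2.1×10⁻⁴ = 0.13797 m
970–2470 m: 1500 × 0.95×10⁻⁴ × 0.46 = 0.06555 m
Δh = 0.12288 + 0.13797 + 0.06555 = 0.32640 m

Δh ≈ 326 mm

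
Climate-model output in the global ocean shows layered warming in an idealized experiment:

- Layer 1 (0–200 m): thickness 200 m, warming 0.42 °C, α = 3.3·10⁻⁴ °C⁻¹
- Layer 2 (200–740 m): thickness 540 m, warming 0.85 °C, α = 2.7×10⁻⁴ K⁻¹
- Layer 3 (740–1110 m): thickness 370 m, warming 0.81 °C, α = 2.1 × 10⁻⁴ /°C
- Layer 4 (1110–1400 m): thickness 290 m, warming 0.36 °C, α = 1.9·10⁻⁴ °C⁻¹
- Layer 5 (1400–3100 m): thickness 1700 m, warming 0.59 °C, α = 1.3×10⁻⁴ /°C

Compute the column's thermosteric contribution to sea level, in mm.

about 365 mm

Layer 1: 3.3×10⁻⁴ × 200 × 0.42 = 0.02772 m
Layer 2: 2.7×10⁻⁴ × 540 × 0.85 = 0.12393 m
Layer 3: 0.81 × 2.1×10⁻⁴ × 370 = 0.062937 m
1110–1400 m: 290 × 0.36 × 1.9×10⁻⁴ = 0.019836 m
0.59 × 1700 × 1.3×10⁻⁴ = 0.13039 m
Δh = 0.02772 + 0.12393 + 0.062937 + 0.019836 + 0.13039 = 0.364813 m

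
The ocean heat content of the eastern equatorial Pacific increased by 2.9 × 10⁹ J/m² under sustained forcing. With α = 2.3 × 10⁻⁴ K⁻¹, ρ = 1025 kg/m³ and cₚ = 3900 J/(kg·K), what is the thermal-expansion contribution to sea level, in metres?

about 0.17 m

Δh = αQ/(ρcₚ) = 2.3×10⁻⁴ × 2.9×10⁹ / (1025 × 3900) ≈ 0.16685 m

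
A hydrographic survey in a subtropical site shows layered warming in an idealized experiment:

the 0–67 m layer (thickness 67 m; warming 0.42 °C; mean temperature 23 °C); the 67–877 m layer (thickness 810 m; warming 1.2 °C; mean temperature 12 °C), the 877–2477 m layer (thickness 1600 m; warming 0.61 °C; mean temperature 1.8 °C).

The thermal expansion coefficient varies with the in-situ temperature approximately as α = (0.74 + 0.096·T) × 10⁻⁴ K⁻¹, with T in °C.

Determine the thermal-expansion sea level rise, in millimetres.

Layer 1: α = (0.74 + 0.096×23)×10⁻⁴ = 2.948×10⁻⁴ K⁻¹
Layer 2: α = (0.74 + 0.096×12)×10⁻⁴ = 1.892×10⁻⁴ K⁻¹
Layer 3: α = (0.74 + 0.096×1.8)×10⁻⁴ = 0.9128×10⁻⁴ K⁻¹
2.948×10⁻⁴ × 67 × 0.42 = 0.008295672 m
Layer 2: 1.892×10⁻⁴ × 1.2 × 810 = 0.1839024 m
877–2477 m: 0.61 × 0.9128×10⁻⁴ × 1600 = 0.08908928 m
Δh = 0.008295672 + 0.1839024 + 0.08908928 = 0.281287352 m

Δh ≈ 281 mm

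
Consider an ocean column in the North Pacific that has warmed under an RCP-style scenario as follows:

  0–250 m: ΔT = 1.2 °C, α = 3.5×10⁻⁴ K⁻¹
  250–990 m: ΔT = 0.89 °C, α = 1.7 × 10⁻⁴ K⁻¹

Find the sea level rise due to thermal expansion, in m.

Δh ≈ 0.217 m

3.5×10⁻⁴ × 250 × 1.2 = 0.10500 m
740 × 0.89 × 1.7×10⁻⁴ = 0.111962 m
Δh = 0.10500 + 0.111962 = 0.216962 m ≈ 0.217 m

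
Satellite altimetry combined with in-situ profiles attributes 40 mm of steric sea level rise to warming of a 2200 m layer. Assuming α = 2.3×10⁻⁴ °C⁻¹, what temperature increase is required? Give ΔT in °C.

ΔT = Δh/(αH) = 0.04 / (2.3×10⁻⁴ × 2200) ≈ 0.07905 °C

about 0.0791 °C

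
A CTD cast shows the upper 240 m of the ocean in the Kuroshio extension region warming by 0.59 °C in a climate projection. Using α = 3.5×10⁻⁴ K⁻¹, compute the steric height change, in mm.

Δh = 49.6 mm

Δh = αΔT·H = 3.5×10⁻⁴ × 0.59 × 240 = 0.04956 m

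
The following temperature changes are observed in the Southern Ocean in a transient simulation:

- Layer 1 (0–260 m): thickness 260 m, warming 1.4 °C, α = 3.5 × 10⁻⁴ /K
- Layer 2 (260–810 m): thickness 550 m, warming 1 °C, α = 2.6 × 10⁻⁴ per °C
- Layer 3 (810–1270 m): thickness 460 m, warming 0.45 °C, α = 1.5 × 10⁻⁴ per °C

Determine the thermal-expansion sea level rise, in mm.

301 mm of thermosteric rise

0–260 m: 260 × 3.5×10⁻⁴ × 1.4 = 0.12740 m
260–810 m: 1 × 2.6×10⁻⁴ × 550 = 0.14300 m
0.45 × 1.5×10⁻⁴ × 460 = 0.03105 m
Δh = 0.12740 + 0.14300 + 0.03105 = 0.30145 m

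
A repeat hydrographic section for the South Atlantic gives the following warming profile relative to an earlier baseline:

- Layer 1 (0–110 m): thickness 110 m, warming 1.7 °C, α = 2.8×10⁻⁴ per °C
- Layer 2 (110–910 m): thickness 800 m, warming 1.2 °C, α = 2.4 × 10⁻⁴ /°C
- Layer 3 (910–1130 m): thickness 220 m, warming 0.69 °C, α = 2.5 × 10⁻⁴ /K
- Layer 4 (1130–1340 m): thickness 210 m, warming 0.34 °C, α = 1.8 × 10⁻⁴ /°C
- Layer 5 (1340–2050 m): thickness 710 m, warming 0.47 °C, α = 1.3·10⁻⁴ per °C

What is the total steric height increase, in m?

0.377 m

Layer 1: 2.8×10⁻⁴ × 110 × 1.7 = 0.05236 m
1.2 × 800 × 2.4×10⁻⁴ = 0.23040 m
Layer 3: 0.69 × 2.5×10⁻⁴ × 220 = 0.03795 m
Layer 4: 210 × 1.8×10⁻⁴ × 0.34 = 0.012852 m
1.3×10⁻⁴ × 710 × 0.47 = 0.043381 m
Δh = 0.05236 + 0.23040 + 0.03795 + 0.012852 + 0.043381 = 0.376943 m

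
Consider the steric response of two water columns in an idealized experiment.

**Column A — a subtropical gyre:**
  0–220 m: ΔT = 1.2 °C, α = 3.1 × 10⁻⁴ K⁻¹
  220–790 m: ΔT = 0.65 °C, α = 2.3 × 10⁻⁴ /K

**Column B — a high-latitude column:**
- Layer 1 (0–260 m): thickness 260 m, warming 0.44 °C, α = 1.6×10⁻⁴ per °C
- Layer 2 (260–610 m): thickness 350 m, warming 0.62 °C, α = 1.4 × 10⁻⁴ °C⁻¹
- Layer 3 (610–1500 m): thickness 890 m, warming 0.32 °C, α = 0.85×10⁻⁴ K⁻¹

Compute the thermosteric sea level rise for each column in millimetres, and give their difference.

A: 170 mm; B: 73 mm; difference 94 mm

A Layer 1: 1.2 × 3.1×10⁻⁴ × 220 = 0.08184 m
A 220–790 m: 2.3×10⁻⁴ × 0.65 × 570 = 0.085215 m
A total: 0.167055 m
B 0.44 × 260 × 1.6×10⁻⁴ = 0.018304 m
B 260–610 m: 0.62 × 350 × 1.4×10⁻⁴ = 0.03038 m
B 610–1500 m: 0.85×10⁻⁴ × 0.32 × 890 = 0.024208 m
B total: 0.072892 m
Difference: 0.167055 − 0.072892 = 0.094163 m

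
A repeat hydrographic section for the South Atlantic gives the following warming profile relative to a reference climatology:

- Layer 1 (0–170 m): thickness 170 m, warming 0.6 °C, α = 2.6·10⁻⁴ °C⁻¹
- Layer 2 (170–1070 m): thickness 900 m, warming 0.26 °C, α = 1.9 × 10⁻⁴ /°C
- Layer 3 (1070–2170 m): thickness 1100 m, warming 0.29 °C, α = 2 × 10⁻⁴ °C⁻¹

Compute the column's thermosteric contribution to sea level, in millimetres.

0–170 m: 0.6 × 170 × 2.6×10⁻⁴ = 0.02652 m
900 × 1.9×10⁻⁴ × 0.26 = 0.04446 m
1070–2170 m: 0.29 × 2×10⁻⁴ × 1100 = 0.06380 m
Δh = 0.02652 + 0.04446 + 0.06380 = 0.13478 m

about 135 mm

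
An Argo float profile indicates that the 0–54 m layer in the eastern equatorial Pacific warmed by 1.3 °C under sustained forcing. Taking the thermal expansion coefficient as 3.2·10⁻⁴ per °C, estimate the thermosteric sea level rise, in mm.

Δh = αΔT·H = 3.2×10⁻⁴ × 1.3 × 54 = 0.022464 m

22 mm of thermosteric rise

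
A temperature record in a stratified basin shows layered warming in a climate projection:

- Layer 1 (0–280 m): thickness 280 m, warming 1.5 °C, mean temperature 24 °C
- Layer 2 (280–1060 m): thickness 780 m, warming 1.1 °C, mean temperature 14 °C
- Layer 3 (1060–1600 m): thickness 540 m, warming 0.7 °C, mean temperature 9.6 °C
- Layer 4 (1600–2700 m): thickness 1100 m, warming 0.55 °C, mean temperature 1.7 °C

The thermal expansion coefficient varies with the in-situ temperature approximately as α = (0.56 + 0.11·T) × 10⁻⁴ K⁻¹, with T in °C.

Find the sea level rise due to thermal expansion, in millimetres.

420 mm of thermosteric rise

Layer 1: α = (0.56 + 0.11×24)×10⁻⁴ = 3.2×10⁻⁴ K⁻¹
Layer 2: α = (0.56 + 0.11×14)×10⁻⁴ = 2.1×10⁻⁴ K⁻¹
Layer 3: α = (0.56 + 0.11×9.6)×10⁻⁴ = 1.616×10⁻⁴ K⁻¹
Layer 4: α = (0.56 + 0.11×1.7)×10⁻⁴ = 0.747×10⁻⁴ K⁻¹
Layer 1: 3.2×10⁻⁴ × 280 × 1.5 = 0.13440 m
Layer 2: 2.1×10⁻⁴ × 780 × 1.1 = 0.18018 m
540 × 1.616×10⁻⁴ × 0.7 = 0.0610848 m
1600–2700 m: 0.747×10⁻⁴ × 1100 × 0.55 = 0.0451935 m
Δh = 0.13440 + 0.18018 + 0.0610848 + 0.0451935 = 0.4208583 m ≈ 420 mm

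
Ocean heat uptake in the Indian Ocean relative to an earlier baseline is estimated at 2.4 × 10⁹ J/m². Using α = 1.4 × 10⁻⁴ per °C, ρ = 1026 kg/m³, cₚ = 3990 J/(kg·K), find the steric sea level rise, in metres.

Δh = αQ/(ρcₚ) = 1.4×10⁻⁴ × 2.4×10⁹ / (1026 × 3990) ≈ 0.082077 m

0.082 m of thermosteric rise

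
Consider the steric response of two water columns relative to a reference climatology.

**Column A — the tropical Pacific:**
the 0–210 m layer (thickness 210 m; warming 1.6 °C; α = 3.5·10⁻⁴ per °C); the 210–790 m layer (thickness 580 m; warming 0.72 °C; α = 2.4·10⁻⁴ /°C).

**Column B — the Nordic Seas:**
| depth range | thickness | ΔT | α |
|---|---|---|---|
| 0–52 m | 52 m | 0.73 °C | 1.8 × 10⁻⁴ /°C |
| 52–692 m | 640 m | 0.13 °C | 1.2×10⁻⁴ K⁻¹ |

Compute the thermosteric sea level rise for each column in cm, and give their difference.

A 1.6 × 210 × 3.5×10⁻⁴ = 0.11760 m
A 0.72 × 2.4×10⁻⁴ × 580 = 0.100224 m
A total: 0.217824 m
B 52 × 1.8×10⁻⁴ × 0.73 = 0.0068328 m
B 640 × 0.13 × 1.2×10⁻⁴ = 0.009984 m
B total: 0.0168168 m
Difference: 0.217824 − 0.0168168 = 0.2010072 m

Δh_A ≈ 21.8 cm, Δh_B ≈ 1.68 cm; difference ≈ 20.1 cm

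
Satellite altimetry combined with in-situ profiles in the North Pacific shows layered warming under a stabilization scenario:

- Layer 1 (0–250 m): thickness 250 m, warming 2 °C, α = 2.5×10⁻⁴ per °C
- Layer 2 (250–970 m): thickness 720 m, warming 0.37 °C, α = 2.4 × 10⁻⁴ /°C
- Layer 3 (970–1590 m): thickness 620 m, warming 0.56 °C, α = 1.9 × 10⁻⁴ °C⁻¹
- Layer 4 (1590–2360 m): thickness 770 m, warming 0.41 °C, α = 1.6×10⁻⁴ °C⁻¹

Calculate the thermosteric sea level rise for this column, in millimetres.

Δh ≈ 305 mm

0–250 m: 2 × 2.5×10⁻⁴ × 250 = 0.12500 m
720 × 2.4×10⁻⁴ × 0.37 = 0.063936 m
970–1590 m: 0.56 × 1.9×10⁻⁴ × 620 = 0.065968 m
1590–2360 m: 0.41 × 770 × 1.6×10⁻⁴ = 0.050512 m
Δh = 0.12500 + 0.063936 + 0.065968 + 0.050512 = 0.305416 m ≈ 305 mm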